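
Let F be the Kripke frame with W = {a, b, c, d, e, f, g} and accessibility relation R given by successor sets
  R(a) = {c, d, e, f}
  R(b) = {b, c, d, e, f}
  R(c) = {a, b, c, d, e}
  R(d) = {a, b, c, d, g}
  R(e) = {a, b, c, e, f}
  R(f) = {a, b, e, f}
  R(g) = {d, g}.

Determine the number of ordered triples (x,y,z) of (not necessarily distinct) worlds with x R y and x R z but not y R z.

Enumerating: (a,c,f), (a,d,e), (a,d,f), (a,e,d), (a,f,c), (a,f,d), (b,c,f), (b,d,e), (b,d,f), (b,e,d), (b,f,c), (b,f,d), … and 22 more.
Total: 34.

34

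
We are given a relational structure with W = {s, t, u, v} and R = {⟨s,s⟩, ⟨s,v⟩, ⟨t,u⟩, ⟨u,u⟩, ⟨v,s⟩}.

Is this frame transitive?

No

Transitive: no — v R s and s R v, but not v R v.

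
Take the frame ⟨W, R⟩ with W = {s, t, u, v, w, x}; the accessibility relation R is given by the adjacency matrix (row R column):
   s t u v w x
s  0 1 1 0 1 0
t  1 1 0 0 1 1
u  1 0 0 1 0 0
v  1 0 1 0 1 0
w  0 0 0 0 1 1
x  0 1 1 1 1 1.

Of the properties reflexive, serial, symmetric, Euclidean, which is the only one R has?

Reflexive: no — s is not related to itself.
Serial: yes — every world has a successor (e.g. s R t).
Symmetric: no — s R w but not w R s.
Euclidean: no — s R t and s R u, but not t R u.
Only serial holds.

serial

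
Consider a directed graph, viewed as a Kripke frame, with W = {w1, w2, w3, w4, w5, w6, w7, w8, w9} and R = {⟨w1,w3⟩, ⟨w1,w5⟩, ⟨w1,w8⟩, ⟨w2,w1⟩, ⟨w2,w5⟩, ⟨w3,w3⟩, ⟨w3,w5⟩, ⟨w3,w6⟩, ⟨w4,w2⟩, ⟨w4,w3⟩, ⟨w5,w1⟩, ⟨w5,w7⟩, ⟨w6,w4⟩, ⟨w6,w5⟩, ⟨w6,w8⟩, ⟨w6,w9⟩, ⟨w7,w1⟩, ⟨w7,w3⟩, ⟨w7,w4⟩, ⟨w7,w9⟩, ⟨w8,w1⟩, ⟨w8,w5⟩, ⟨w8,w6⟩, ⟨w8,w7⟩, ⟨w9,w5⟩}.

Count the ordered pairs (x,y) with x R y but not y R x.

18

Enumerating: (w1,w3), (w2,w1), (w2,w5), (w3,w5), (w3,w6), (w4,w2), (w4,w3), (w5,w7), (w6,w4), (w6,w5), (w6,w9), (w7,w1), (w7,w3), (w7,w4), (w7,w9), (w8,w5), (w8,w7), (w9,w5).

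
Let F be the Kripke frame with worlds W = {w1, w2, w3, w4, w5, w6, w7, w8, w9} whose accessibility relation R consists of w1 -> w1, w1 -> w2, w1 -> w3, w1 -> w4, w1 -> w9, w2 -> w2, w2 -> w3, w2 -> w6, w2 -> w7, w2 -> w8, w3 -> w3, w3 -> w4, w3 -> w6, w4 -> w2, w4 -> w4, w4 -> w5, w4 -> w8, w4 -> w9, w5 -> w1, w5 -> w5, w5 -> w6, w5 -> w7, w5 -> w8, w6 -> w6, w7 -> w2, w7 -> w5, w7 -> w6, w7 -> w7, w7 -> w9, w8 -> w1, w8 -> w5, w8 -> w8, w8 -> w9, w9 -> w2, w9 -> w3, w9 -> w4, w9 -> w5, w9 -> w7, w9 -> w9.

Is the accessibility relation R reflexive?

Yes

Reflexive: yes — every world is R-related to itself.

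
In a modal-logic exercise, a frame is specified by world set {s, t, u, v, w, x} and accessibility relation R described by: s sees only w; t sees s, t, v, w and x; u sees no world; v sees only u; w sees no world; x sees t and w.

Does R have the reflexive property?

No

Reflexive: no — s is not related to itself.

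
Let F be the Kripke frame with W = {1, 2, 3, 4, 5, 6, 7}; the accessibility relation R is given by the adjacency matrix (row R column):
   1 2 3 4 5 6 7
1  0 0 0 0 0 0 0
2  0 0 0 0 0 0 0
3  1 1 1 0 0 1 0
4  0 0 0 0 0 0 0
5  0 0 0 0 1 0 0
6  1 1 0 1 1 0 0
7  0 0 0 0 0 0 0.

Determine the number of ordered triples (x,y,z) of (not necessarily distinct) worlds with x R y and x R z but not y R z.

25

Enumerating: (3,1,1), (3,1,2), (3,1,3), (3,1,6), (3,2,1), (3,2,2), (3,2,3), (3,2,6), (3,6,3), (3,6,6), (6,1,1), (6,1,2), … and 13 more.
Total: 25.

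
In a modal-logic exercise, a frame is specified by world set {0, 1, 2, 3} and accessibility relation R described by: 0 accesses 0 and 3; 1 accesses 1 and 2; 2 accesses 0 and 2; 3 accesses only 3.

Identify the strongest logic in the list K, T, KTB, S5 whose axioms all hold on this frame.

Reflexive (axiom T): yes — every world is R-related to itself.
Symmetric (axiom B): no — 0 R 3 but not 3 R 0.
Euclidean (axiom 5): no — 0 R 3 and 0 R 0, but not 3 R 0.
So F validates K, T; KTB would additionally require R to be symmetric. The strongest is T.

T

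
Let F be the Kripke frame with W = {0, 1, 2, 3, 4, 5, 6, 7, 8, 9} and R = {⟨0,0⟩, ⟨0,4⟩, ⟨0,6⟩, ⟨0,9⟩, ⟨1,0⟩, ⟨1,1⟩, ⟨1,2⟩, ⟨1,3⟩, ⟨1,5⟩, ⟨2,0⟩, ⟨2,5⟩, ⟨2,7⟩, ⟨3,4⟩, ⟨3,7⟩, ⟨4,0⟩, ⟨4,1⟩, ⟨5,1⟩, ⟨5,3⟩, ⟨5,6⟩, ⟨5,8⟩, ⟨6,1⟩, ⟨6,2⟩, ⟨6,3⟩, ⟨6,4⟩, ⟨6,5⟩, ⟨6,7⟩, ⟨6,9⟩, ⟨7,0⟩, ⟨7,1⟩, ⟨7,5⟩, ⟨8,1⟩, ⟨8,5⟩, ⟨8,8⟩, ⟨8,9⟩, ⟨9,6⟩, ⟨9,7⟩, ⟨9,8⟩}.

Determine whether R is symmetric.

Symmetric: no — 0 R 6 but not 6 R 0.

No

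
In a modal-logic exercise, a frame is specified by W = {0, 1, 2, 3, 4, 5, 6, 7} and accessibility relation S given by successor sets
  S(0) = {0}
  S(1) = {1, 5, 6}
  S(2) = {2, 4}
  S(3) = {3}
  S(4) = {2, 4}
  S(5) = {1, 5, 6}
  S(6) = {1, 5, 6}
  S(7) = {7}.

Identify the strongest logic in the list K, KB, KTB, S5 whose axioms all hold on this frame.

Symmetric (axiom B): yes — every pair in S has its reverse in S.
Reflexive (axiom T): yes — every world is S-related to itself.
Euclidean (axiom 5): yes — any two successors of a common world are S-related.
So F validates K, KB, KTB, S5. The strongest is S5.

S5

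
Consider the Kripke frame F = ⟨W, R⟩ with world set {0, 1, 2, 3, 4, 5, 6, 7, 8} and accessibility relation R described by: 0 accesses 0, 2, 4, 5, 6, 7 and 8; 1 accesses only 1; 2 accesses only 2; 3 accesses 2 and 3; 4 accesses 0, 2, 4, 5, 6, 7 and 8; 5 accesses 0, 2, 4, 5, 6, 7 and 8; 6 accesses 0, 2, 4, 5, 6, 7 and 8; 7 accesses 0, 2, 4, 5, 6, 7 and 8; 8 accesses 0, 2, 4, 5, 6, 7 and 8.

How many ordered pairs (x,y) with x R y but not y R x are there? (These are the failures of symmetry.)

7

Enumerating: (0,2), (3,2), (4,2), (5,2), (6,2), (7,2), (8,2).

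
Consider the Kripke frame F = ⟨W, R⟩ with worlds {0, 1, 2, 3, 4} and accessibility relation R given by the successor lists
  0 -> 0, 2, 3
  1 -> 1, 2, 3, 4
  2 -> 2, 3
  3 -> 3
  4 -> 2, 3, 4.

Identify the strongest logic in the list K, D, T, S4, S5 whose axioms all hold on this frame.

S4

Serial (axiom D): yes — every world has a successor (e.g. 0 R 0).
Reflexive (axiom T): yes — every world is R-related to itself.
Transitive (axiom 4): yes — every two-step R-path is closed by a direct edge.
Euclidean (axiom 5): no — 0 R 3 and 0 R 2, but not 3 R 2.
So F validates K, D, T, S4; S5 would additionally require R to be Euclidean. The strongest is S4.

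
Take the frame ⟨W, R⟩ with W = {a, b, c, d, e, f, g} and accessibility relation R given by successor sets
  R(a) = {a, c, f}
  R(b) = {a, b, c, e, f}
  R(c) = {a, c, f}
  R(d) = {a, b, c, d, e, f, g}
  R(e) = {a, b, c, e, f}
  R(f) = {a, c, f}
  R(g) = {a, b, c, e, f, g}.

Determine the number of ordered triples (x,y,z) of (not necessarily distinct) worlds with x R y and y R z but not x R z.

0

R is transitive; there are no such tuples.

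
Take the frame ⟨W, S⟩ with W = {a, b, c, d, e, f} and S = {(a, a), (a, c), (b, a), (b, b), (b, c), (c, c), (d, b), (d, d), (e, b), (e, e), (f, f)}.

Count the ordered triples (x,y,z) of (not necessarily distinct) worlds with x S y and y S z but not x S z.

4

Enumerating: (d,b,a), (d,b,c), (e,b,a), (e,b,c).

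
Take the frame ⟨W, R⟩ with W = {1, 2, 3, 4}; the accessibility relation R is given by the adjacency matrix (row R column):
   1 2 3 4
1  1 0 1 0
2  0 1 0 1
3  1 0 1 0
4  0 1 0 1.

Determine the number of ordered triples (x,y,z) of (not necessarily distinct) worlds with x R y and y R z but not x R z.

R is transitive; there are no such tuples.

0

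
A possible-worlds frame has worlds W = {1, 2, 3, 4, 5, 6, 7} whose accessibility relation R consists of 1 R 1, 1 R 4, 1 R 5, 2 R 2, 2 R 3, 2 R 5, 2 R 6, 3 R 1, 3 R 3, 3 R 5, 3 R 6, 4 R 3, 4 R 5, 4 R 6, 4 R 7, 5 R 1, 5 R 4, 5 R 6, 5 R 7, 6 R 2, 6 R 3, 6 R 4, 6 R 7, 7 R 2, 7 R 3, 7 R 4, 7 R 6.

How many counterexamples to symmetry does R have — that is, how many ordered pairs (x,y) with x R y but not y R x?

Enumerating: (1,4), (2,3), (2,5), (3,1), (3,5), (4,3), (5,6), (5,7), (7,2), (7,3).

10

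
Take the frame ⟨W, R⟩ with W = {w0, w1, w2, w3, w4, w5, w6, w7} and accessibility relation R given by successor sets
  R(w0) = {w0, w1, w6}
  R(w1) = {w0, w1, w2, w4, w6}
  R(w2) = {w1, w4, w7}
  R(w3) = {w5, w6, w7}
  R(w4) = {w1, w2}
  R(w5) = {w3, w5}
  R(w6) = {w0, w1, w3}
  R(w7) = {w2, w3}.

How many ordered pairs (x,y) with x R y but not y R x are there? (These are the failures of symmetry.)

0

R is symmetric; there are no such tuples.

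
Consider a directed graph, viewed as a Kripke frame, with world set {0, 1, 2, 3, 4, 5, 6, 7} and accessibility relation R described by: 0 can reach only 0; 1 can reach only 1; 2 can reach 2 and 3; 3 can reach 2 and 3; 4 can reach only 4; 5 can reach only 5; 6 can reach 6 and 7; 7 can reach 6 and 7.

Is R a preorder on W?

Yes

Reflexive: yes — every world is R-related to itself.
Transitive: yes — every two-step R-path is closed by a direct edge.
So R is a preorder.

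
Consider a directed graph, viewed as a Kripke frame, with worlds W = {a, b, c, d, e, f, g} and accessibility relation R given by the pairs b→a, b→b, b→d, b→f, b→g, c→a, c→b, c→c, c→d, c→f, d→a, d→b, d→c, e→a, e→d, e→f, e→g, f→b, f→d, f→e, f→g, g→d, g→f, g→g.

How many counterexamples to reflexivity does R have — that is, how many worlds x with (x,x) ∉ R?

4

Enumerating: a, d, e, f.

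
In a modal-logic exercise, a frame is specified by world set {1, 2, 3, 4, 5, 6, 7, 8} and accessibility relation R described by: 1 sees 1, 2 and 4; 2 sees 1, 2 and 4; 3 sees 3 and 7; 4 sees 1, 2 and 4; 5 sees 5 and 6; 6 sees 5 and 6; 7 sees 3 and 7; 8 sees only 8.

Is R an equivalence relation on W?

Reflexive: yes — every world is R-related to itself.
Symmetric: yes — every pair in R has its reverse in R.
Transitive: yes — every two-step R-path is closed by a direct edge.
So R is an equivalence relation.

Yes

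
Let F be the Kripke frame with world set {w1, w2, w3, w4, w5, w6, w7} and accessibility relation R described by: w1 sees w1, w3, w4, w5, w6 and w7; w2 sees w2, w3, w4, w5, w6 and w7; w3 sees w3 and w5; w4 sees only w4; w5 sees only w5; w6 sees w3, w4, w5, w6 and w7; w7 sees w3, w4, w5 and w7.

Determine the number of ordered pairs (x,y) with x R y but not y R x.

Enumerating: (w1,w3), (w1,w4), (w1,w5), (w1,w6), (w1,w7), (w2,w3), (w2,w4), (w2,w5), (w2,w6), (w2,w7), (w3,w5), (w6,w3), (w6,w4), (w6,w5), (w6,w7), (w7,w3), (w7,w4), (w7,w5).

18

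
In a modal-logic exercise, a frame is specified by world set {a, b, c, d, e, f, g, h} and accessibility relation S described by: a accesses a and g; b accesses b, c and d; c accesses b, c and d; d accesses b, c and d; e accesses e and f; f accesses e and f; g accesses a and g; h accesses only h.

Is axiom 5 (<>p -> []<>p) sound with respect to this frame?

Axiom 5 corresponds to the accessibility relation being Euclidean.
Euclidean: yes — any two successors of a common world are S-related.

Yes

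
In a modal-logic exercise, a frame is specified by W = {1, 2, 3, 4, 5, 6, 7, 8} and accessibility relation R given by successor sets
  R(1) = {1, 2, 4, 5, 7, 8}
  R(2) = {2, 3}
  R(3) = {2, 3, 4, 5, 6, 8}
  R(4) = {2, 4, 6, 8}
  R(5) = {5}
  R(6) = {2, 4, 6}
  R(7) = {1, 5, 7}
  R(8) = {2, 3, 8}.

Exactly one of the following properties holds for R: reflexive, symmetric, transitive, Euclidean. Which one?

Reflexive: yes — every world is R-related to itself.
Symmetric: no — 1 R 2 but not 2 R 1.
Transitive: no — 1 R 2 and 2 R 3, but not 1 R 3.
Euclidean: no — 1 R 2 and 1 R 4, but not 2 R 4.
Only reflexive holds.

reflexive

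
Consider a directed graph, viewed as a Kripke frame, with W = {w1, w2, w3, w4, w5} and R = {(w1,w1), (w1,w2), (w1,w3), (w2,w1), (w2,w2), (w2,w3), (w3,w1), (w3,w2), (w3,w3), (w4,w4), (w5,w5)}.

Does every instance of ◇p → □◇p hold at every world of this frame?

By correspondence theory, 5 is valid on a frame iff R is Euclidean.
Euclidean: yes — any two successors of a common world are R-related.

Yes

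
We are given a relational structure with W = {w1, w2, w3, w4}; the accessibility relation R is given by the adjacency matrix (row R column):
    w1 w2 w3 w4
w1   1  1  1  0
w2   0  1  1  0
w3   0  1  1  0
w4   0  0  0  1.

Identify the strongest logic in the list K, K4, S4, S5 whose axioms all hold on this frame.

S4

Transitive (axiom 4): yes — every two-step R-path is closed by a direct edge.
Reflexive (axiom T): yes — every world is R-related to itself.
Euclidean (axiom 5): no — w1 R w2 and w1 R w1, but not w2 R w1.
So F validates K, K4, S4; S5 would additionally require R to be Euclidean. The strongest is S4.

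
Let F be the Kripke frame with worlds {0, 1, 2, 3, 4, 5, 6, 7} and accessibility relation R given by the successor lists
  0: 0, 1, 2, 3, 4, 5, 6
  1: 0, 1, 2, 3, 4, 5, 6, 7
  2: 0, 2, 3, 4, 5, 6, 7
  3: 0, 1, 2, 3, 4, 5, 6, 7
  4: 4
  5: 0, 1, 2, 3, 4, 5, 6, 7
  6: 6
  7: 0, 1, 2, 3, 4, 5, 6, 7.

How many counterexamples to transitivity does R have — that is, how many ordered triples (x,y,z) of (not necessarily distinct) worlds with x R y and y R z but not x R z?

8

Enumerating: (0,1,7), (0,2,7), (0,3,7), (0,5,7), (2,0,1), (2,3,1), (2,5,1), (2,7,1).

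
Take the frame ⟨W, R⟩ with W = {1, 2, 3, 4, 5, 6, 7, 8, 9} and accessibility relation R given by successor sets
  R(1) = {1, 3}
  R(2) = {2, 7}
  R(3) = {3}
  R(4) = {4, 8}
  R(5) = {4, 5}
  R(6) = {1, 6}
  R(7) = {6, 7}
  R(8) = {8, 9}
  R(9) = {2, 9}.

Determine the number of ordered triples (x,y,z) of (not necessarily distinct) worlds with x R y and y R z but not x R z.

Enumerating: (2,7,6), (4,8,9), (5,4,8), (6,1,3), (7,6,1), (8,9,2), (9,2,7).

7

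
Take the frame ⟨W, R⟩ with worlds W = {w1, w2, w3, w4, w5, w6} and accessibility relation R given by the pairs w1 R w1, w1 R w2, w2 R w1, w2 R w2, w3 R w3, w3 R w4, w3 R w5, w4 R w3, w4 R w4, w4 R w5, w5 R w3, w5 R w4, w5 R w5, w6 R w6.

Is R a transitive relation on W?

Transitive: yes — every two-step R-path is closed by a direct edge.

Yes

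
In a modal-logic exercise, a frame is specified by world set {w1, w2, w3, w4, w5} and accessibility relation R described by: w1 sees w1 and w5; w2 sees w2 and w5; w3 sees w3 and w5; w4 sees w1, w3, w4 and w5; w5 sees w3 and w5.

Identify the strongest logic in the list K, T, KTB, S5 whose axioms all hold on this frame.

T

Reflexive (axiom T): yes — every world is R-related to itself.
Symmetric (axiom B): no — w1 R w5 but not w5 R w1.
Euclidean (axiom 5): no — w4 R w1 and w4 R w3, but not w1 R w3.
So F validates K, T; KTB would additionally require R to be symmetric. The strongest is T.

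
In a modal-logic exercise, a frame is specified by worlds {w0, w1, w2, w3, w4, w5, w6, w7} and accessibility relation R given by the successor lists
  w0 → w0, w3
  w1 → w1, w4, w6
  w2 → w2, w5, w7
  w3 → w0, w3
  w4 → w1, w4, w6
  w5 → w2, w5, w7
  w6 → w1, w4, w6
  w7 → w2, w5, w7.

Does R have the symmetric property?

Symmetric: yes — every pair in R has its reverse in R.

Yes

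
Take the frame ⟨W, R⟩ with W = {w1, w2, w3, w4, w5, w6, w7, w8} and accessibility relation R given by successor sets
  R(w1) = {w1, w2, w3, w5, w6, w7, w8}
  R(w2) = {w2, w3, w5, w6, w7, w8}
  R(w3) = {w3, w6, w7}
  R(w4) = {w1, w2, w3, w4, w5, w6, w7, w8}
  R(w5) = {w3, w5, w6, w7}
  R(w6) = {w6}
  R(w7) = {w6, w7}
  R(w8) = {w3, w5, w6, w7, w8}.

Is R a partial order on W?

Reflexive: yes — every world is R-related to itself.
Transitive: yes — every two-step R-path is closed by a direct edge.
Antisymmetric: yes — no distinct pair is related both ways.
So R is a partial order.

Yes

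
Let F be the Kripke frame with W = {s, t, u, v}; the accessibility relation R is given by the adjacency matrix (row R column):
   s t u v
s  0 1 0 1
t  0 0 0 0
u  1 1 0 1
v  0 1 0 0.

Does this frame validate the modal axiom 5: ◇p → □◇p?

No

The schema 5 characterises exactly the Euclidean frames.
Euclidean: no — s R t and s R v, but not t R v.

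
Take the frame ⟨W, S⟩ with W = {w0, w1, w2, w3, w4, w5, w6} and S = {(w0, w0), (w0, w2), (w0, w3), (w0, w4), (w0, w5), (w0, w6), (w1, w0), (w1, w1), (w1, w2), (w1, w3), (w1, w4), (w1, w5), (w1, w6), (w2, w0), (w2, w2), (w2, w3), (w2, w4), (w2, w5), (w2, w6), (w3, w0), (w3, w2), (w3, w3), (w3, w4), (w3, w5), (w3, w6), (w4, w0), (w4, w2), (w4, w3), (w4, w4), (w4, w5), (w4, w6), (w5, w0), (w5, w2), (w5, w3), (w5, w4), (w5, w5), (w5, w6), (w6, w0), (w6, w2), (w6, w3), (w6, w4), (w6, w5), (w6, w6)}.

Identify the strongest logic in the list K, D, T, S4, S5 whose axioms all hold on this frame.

S4

Serial (axiom D): yes — every world has a successor (e.g. w0 S w0).
Reflexive (axiom T): yes — every world is S-related to itself.
Transitive (axiom 4): yes — every two-step S-path is closed by a direct edge.
Euclidean (axiom 5): no — w1 S w0 and w1 S w1, but not w0 S w1.
So F validates K, D, T, S4; S5 would additionally require S to be Euclidean. The strongest is S4.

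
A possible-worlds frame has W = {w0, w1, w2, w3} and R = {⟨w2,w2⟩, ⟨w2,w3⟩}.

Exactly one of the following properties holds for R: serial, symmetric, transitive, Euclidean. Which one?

Serial: no — w0 has no R-successor.
Symmetric: no — w2 R w3 but not w3 R w2.
Transitive: yes — every two-step R-path is closed by a direct edge.
Euclidean: no — w2 R w3 and w2 R w2, but not w3 R w2.
Only transitive holds.

transitive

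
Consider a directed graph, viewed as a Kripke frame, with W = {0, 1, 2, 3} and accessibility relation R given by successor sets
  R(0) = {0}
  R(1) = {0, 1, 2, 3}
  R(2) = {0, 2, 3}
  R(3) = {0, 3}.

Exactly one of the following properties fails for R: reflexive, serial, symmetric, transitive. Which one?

symmetric

Reflexive: yes — every world is R-related to itself.
Serial: yes — every world has a successor (e.g. 0 R 0).
Symmetric: no — 1 R 0 but not 0 R 1.
Transitive: yes — every two-step R-path is closed by a direct edge.
Only symmetric fails.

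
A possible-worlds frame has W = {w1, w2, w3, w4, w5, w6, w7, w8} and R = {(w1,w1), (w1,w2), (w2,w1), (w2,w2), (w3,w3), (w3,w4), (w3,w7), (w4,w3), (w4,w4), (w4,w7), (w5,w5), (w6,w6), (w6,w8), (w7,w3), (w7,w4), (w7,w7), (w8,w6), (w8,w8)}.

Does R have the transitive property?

Transitive: yes — every two-step R-path is closed by a direct edge.

Yes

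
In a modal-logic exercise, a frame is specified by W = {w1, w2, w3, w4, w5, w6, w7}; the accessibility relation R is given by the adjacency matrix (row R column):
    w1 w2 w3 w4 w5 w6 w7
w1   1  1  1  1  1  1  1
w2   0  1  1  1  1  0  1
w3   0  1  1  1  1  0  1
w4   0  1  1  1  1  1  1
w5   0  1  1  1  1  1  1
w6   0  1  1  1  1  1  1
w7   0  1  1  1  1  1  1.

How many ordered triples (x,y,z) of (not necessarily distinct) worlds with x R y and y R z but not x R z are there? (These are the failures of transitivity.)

6

Enumerating: (w2,w4,w6), (w2,w5,w6), (w2,w7,w6), (w3,w4,w6), (w3,w5,w6), (w3,w7,w6).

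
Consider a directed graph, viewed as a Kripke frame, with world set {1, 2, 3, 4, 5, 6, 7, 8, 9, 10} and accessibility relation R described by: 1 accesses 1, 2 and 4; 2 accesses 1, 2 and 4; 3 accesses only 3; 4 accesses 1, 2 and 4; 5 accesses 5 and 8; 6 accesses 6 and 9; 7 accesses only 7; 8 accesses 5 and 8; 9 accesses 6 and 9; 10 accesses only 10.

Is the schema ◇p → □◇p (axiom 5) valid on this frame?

Yes

Axiom 5 corresponds to the accessibility relation being Euclidean.
Euclidean: yes — any two successors of a common world are R-related.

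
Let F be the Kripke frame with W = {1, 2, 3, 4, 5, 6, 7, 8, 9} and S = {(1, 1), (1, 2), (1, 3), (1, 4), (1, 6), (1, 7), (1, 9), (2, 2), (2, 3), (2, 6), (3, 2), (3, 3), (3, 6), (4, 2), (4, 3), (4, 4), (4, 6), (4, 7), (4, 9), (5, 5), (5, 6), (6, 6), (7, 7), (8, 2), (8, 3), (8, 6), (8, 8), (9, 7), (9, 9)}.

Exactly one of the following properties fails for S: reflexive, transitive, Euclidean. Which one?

Euclidean

Reflexive: yes — every world is S-related to itself.
Transitive: yes — every two-step S-path is closed by a direct edge.
Euclidean: no — 1 S 2 and 1 S 4, but not 2 S 4.
Only Euclidean fails.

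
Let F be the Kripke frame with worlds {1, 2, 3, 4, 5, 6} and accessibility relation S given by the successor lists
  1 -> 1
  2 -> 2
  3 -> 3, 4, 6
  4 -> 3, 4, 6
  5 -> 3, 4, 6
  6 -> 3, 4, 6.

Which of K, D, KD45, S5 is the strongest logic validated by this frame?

Serial (axiom D): yes — every world has a successor (e.g. 1 S 1).
Euclidean (axiom 5): yes — any two successors of a common world are S-related.
Transitive (axiom 4): yes — every two-step S-path is closed by a direct edge.
Reflexive (axiom T): no — 5 is not related to itself.
So F validates K, D, KD45; S5 would additionally require S to be reflexive. The strongest is KD45.

KD45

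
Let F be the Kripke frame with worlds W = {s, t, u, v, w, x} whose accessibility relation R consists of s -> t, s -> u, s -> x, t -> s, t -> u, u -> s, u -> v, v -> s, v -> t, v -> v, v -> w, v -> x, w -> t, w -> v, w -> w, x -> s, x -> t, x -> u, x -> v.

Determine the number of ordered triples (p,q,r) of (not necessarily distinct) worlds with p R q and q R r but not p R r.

24

Enumerating: (s,t,s), (s,u,s), (s,u,v), (s,x,s), (s,x,v), (t,s,t), (t,s,x), (t,u,v), (u,s,t), (u,s,u), (u,s,x), (u,v,t), … and 12 more.
Total: 24.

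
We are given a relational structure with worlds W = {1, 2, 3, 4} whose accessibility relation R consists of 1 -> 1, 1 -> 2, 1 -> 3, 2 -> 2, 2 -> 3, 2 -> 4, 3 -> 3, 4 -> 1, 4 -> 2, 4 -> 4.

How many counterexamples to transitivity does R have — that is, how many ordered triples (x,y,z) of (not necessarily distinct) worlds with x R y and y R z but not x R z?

4

Enumerating: (1,2,4), (2,4,1), (4,1,3), (4,2,3).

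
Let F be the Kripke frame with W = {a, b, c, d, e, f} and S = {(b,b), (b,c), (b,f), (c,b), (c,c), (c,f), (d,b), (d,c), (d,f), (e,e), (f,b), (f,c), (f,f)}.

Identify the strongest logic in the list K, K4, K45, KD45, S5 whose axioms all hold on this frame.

K45

Transitive (axiom 4): yes — every two-step S-path is closed by a direct edge.
Euclidean (axiom 5): yes — any two successors of a common world are S-related.
Serial (axiom D): no — a has no S-successor.
Reflexive (axiom T): no — a is not related to itself.
So F validates K, K4, K45; KD45 would additionally require S to be serial. The strongest is K45.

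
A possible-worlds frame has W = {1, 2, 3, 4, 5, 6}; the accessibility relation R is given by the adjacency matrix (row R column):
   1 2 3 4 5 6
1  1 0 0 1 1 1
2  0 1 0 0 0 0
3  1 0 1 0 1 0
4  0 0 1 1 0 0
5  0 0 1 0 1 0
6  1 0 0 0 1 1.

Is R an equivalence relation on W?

Reflexive: yes — every world is R-related to itself.
Symmetric: no — 1 R 4 but not 4 R 1.
Transitive: no — 1 R 4 and 4 R 3, but not 1 R 3.
So R is not an equivalence relation.

No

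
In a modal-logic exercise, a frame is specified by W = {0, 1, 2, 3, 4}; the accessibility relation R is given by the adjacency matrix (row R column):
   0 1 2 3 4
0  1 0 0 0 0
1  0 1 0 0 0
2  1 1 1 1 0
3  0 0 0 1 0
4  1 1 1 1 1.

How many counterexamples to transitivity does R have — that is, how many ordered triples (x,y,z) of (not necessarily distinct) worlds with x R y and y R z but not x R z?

0

R is transitive; there are no such tuples.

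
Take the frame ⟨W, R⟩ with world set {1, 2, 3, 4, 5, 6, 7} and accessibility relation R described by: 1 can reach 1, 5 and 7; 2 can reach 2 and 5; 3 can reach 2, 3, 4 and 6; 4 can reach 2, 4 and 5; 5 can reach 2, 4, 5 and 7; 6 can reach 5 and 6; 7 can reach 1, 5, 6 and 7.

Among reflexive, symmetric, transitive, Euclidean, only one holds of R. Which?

Reflexive: yes — every world is R-related to itself.
Symmetric: no — 1 R 5 but not 5 R 1.
Transitive: no — 1 R 5 and 5 R 2, but not 1 R 2.
Euclidean: no — 3 R 2 and 3 R 4, but not 2 R 4.
Only reflexive holds.

reflexive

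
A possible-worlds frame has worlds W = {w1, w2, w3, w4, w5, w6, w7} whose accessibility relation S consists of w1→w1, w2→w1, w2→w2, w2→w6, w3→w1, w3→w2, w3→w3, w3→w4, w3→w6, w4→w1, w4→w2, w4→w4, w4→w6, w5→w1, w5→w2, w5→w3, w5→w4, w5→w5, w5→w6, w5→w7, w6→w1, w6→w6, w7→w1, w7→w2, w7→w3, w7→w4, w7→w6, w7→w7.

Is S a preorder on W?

Yes

Reflexive: yes — every world is S-related to itself.
Transitive: yes — every two-step S-path is closed by a direct edge.
So S is a preorder.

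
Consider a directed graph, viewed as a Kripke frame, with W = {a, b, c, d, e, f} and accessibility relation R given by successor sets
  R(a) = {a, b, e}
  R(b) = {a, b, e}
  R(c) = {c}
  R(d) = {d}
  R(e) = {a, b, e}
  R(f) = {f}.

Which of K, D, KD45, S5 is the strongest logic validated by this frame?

S5

Serial (axiom D): yes — every world has a successor (e.g. a R a).
Euclidean (axiom 5): yes — any two successors of a common world are R-related.
Transitive (axiom 4): yes — every two-step R-path is closed by a direct edge.
Reflexive (axiom T): yes — every world is R-related to itself.
So F validates K, D, KD45, S5. The strongest is S5.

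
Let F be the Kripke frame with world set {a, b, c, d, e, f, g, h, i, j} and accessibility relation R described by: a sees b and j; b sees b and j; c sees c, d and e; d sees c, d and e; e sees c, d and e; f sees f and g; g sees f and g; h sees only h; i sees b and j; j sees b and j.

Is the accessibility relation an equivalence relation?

Reflexive: no — a is not related to itself.
Symmetric: no — a R b but not b R a.
Transitive: yes — every two-step R-path is closed by a direct edge.
So R is not an equivalence relation.

No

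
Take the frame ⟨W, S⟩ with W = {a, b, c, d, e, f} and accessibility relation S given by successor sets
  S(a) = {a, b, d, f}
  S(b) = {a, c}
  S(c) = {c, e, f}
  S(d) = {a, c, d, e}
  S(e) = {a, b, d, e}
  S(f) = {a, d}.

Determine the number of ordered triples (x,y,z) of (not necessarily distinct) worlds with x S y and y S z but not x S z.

Enumerating: (a,b,c), (a,d,c), (a,d,e), (b,a,b), (b,a,d), (b,a,f), (b,c,e), (b,c,f), (c,e,a), (c,e,b), (c,e,d), (c,f,a), … and 12 more.
Total: 24.

24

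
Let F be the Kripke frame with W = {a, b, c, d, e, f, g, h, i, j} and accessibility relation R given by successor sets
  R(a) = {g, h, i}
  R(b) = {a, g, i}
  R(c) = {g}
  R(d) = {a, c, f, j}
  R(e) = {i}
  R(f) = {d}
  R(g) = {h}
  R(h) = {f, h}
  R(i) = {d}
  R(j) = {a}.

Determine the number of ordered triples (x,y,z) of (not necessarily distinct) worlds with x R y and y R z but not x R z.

Enumerating: (a,h,f), (a,i,d), (b,a,h), (b,g,h), (b,i,d), (c,g,h), (d,a,g), (d,a,h), (d,a,i), (d,c,g), (d,f,d), (e,i,d), … and 13 more.
Total: 25.

25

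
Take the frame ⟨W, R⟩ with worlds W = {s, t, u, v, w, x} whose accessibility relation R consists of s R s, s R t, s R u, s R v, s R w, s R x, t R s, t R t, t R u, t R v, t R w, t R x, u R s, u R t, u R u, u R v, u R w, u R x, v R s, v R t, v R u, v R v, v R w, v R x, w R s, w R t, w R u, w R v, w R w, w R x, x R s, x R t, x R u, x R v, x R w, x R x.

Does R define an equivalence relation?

Reflexive: yes — every world is R-related to itself.
Symmetric: yes — every pair in R has its reverse in R.
Transitive: yes — every two-step R-path is closed by a direct edge.
So R is an equivalence relation.

Yes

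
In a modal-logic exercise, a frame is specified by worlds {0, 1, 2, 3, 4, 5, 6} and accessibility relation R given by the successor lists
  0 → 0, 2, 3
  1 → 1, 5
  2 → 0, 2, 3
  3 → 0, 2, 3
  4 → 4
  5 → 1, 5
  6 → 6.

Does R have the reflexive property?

Reflexive: yes — every world is R-related to itself.

Yes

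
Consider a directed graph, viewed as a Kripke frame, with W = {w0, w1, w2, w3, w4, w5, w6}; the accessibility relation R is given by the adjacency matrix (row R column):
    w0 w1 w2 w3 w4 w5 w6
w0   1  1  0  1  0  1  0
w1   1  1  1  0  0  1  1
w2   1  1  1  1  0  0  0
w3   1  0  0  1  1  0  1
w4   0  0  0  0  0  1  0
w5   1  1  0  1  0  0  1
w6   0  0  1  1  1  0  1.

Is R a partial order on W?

No

Reflexive: no — w4 is not related to itself.
Transitive: no — w0 R w1 and w1 R w2, but not w0 R w2.
Antisymmetric: no — w0 R w1 and w1 R w0 with w0 ≠ w1.
So R is not a partial order.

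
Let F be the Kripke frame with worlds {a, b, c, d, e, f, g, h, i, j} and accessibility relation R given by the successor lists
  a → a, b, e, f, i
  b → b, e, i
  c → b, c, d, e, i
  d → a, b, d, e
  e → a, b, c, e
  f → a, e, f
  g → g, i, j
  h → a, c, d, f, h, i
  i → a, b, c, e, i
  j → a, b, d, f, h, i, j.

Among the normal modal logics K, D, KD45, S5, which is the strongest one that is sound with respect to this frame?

D

Serial (axiom D): yes — every world has a successor (e.g. a R a).
Euclidean (axiom 5): no — a R b and a R f, but not b R f.
Transitive (axiom 4): no — a R e and e R c, but not a R c.
Reflexive (axiom T): yes — every world is R-related to itself.
So F validates K, D; KD45 would additionally require R to be Euclidean and transitive. The strongest is D.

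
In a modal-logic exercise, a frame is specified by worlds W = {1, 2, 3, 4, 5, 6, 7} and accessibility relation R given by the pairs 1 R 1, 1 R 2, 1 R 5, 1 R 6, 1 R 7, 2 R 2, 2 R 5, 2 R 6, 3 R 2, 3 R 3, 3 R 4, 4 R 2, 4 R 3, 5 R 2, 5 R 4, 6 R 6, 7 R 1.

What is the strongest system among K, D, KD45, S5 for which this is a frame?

D

Serial (axiom D): yes — every world has a successor (e.g. 1 R 1).
Euclidean (axiom 5): no — 1 R 2 and 1 R 7, but not 2 R 7.
Transitive (axiom 4): no — 1 R 5 and 5 R 4, but not 1 R 4.
Reflexive (axiom T): no — 4 is not related to itself.
So F validates K, D; KD45 would additionally require R to be Euclidean and transitive. The strongest is D.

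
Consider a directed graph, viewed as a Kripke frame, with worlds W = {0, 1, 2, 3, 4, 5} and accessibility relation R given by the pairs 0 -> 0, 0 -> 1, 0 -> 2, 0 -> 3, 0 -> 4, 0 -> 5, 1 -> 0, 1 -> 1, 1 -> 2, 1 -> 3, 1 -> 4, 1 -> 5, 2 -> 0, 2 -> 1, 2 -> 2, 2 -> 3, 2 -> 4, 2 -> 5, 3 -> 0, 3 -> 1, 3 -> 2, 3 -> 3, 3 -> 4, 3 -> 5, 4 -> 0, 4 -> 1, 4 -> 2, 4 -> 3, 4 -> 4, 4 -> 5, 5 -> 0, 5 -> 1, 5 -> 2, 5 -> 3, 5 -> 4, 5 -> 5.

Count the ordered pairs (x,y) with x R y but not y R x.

R is symmetric; there are no such tuples.

0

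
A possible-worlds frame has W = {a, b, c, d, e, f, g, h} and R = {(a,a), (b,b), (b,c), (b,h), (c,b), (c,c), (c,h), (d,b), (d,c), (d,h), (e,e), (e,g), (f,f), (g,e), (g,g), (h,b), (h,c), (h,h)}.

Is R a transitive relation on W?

Yes

Transitive: yes — every two-step R-path is closed by a direct edge.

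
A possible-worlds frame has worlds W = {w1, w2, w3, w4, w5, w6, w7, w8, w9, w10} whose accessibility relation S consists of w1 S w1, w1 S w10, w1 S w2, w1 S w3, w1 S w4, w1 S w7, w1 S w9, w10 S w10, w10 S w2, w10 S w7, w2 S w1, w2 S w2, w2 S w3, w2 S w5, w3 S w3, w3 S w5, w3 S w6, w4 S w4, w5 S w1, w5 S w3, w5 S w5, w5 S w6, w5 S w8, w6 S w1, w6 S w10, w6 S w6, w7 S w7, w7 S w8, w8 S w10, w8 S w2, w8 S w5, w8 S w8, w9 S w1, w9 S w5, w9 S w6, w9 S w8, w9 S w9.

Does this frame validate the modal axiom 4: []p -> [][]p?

No

The schema 4 characterises exactly the transitive frames.
Transitive: no — w1 S w2 and w2 S w5, but not w1 S w5.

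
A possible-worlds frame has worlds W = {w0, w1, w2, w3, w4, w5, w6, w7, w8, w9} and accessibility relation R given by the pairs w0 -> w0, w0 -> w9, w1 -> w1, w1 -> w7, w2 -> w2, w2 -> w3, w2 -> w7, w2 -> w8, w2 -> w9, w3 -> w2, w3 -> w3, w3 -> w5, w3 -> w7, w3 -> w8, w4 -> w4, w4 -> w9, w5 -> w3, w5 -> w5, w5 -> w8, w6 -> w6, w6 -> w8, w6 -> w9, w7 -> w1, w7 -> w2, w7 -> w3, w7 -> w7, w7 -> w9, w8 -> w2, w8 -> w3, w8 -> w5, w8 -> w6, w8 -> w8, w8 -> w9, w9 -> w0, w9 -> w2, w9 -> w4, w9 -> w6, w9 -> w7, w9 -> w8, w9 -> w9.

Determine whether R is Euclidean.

No

Euclidean: no — w2 R w3 and w2 R w9, but not w3 R w9.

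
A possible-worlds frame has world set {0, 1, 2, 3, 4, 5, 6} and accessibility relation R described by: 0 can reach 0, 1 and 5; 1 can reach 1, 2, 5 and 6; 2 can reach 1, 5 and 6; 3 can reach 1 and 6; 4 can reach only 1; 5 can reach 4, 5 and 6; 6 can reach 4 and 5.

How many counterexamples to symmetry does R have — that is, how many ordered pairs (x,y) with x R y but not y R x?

Enumerating: (0,1), (0,5), (1,5), (1,6), (2,5), (2,6), (3,1), (3,6), (4,1), (5,4), (6,4).

11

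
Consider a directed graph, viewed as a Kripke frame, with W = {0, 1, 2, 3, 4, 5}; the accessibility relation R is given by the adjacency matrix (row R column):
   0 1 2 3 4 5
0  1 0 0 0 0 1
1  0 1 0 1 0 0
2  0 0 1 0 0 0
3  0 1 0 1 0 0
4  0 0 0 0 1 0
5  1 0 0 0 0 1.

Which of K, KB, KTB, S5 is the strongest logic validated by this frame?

Symmetric (axiom B): yes — every pair in R has its reverse in R.
Reflexive (axiom T): yes — every world is R-related to itself.
Euclidean (axiom 5): yes — any two successors of a common world are R-related.
So F validates K, KB, KTB, S5. The strongest is S5.

S5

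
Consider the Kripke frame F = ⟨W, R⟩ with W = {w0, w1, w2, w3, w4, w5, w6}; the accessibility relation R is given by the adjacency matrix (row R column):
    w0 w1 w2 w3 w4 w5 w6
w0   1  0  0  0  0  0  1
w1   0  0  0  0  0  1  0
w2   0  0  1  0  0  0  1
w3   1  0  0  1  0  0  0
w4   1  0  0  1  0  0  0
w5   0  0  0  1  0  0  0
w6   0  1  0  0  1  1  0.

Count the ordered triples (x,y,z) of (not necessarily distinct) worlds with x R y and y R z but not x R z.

13

Enumerating: (w0,w6,w1), (w0,w6,w4), (w0,w6,w5), (w1,w5,w3), (w2,w6,w1), (w2,w6,w4), (w2,w6,w5), (w3,w0,w6), (w4,w0,w6), (w5,w3,w0), (w6,w4,w0), (w6,w4,w3), (w6,w5,w3).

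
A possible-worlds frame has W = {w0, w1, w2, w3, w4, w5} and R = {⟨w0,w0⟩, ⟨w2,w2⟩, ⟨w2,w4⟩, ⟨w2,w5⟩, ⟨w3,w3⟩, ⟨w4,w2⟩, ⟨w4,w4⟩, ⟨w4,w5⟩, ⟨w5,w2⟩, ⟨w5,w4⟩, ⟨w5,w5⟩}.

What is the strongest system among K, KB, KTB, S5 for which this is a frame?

Symmetric (axiom B): yes — every pair in R has its reverse in R.
Reflexive (axiom T): no — w1 is not related to itself.
Euclidean (axiom 5): yes — any two successors of a common world are R-related.
So F validates K, KB; KTB would additionally require R to be reflexive. The strongest is KB.

KB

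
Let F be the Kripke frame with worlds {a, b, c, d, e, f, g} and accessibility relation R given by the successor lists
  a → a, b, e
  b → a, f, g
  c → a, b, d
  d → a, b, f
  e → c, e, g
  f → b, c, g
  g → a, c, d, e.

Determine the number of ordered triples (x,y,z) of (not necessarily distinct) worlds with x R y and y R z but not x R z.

36

Enumerating: (a,b,f), (a,b,g), (a,e,c), (a,e,g), (b,a,b), (b,a,e), (b,f,b), (b,f,c), (b,g,c), (b,g,d), (b,g,e), (c,a,e), … and 24 more.
Total: 36.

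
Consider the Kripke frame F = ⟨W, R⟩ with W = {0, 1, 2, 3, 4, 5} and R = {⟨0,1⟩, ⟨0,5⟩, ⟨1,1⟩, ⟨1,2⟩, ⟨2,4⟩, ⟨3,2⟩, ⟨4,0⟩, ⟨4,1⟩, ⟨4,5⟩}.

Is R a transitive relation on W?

Transitive: no — 0 R 1 and 1 R 2, but not 0 R 2.

No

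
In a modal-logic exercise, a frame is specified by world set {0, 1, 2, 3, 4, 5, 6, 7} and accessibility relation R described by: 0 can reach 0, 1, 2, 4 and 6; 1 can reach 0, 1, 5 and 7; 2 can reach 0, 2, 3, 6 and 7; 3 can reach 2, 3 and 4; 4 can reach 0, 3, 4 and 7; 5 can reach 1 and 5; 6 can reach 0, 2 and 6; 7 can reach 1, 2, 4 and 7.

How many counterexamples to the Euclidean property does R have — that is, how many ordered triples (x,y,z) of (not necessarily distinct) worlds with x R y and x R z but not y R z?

Enumerating: (0,1,2), (0,1,4), (0,1,6), (0,2,1), (0,2,4), (0,4,1), (0,4,2), (0,4,6), (0,6,1), (0,6,4), (1,0,5), (1,0,7), … and 28 more.
Total: 40.

40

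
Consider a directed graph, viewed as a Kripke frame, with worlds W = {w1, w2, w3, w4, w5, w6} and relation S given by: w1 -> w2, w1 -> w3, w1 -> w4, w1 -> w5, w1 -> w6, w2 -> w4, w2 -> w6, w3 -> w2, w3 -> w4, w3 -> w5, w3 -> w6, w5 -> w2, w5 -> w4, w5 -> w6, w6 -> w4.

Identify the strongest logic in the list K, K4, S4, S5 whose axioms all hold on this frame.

K4

Transitive (axiom 4): yes — every two-step S-path is closed by a direct edge.
Reflexive (axiom T): no — w1 is not related to itself.
Euclidean (axiom 5): no — w1 S w2 and w1 S w3, but not w2 S w3.
So F validates K, K4; S4 would additionally require S to be reflexive. The strongest is K4.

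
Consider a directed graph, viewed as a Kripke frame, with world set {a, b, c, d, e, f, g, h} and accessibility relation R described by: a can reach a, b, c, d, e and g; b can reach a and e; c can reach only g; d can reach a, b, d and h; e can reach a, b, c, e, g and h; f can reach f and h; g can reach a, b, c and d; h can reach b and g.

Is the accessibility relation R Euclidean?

No

Euclidean: no — a R b and a R c, but not b R c.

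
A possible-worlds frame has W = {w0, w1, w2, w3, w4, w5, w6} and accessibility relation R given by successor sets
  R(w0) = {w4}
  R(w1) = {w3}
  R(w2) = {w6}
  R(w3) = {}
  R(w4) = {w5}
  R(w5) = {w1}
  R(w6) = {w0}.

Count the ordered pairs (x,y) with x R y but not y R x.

6

Enumerating: (w0,w4), (w1,w3), (w2,w6), (w4,w5), (w5,w1), (w6,w0).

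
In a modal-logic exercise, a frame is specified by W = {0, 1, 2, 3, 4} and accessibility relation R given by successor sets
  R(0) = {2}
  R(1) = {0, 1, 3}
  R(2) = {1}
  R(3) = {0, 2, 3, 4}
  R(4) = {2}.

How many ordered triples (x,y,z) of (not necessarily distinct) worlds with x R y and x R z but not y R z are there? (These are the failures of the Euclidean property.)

Enumerating: (0,2,2), (1,0,0), (1,0,1), (1,0,3), (1,3,1), (3,0,0), (3,0,3), (3,0,4), (3,2,0), (3,2,2), (3,2,3), (3,2,4), (3,4,0), (3,4,3), (3,4,4), (4,2,2).

16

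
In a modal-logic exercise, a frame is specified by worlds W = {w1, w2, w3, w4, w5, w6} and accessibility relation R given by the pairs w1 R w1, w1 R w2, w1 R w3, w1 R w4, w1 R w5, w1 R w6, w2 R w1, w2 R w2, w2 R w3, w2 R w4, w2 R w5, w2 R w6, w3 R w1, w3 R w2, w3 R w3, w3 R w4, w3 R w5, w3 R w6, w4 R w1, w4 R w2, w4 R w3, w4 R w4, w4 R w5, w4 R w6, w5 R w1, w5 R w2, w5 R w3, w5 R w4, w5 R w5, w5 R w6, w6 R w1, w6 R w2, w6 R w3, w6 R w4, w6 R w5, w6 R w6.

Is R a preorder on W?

Reflexive: yes — every world is R-related to itself.
Transitive: yes — every two-step R-path is closed by a direct edge.
So R is a preorder.

Yes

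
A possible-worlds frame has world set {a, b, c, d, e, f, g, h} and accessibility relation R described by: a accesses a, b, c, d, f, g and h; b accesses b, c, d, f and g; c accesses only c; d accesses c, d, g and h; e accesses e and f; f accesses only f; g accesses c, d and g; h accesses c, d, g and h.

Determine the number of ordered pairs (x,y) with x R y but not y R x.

Enumerating: (a,b), (a,c), (a,d), (a,f), (a,g), (a,h), (b,c), (b,d), (b,f), (b,g), (d,c), (e,f), (g,c), (h,c), (h,g).

15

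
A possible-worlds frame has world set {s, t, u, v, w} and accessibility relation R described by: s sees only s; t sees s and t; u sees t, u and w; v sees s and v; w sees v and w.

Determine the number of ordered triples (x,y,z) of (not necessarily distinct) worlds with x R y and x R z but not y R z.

7

Enumerating: (t,s,t), (u,t,u), (u,t,w), (u,w,t), (u,w,u), (v,s,v), (w,v,w).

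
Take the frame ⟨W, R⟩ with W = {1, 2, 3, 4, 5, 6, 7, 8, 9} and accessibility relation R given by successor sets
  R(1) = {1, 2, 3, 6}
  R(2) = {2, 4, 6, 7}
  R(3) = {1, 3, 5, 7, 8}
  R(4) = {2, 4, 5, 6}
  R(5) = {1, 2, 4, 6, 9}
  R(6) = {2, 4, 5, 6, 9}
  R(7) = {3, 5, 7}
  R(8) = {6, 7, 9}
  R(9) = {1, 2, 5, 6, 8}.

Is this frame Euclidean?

No

Euclidean: no — 1 R 2 and 1 R 3, but not 2 R 3.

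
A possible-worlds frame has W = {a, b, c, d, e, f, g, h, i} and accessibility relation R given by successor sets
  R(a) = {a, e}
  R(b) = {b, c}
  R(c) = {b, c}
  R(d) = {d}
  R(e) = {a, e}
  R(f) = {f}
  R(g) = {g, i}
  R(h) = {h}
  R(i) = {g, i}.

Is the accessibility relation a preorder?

Reflexive: yes — every world is R-related to itself.
Transitive: yes — every two-step R-path is closed by a direct edge.
So R is a preorder.

Yes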